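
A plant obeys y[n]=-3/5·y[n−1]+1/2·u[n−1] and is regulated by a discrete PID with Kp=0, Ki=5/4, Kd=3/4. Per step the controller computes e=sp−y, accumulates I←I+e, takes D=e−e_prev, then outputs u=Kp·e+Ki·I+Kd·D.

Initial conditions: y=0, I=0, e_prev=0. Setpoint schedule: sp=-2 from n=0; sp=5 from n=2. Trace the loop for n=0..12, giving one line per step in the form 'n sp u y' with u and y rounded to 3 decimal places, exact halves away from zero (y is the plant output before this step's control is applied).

0 -2 -4.000 0.000
1 -2 -1.000 -2.000
2 5 6.100 0.700
3 5 4.390 2.630
4 5 12.826 0.617
5 5 5.943 6.043
6 5 22.103 -0.654
7 5 -0.048 11.444
8 5 37.639 -6.890
9 5 -20.936 22.953
10 5 73.392 -24.240
11 5 -76.414 51.240
12 5 162.779 -68.951

(exact arithmetic carried between steps; '≈' marks a value shown rounded to 6 d.p. or computed from one; I and e_prev carry over from the previous line; the table rounds u and y to 3 d.p., halves away from zero)
n=0: y=0, sp=-2, e=sp−y=-2; I=-2, D=e−e_prev=-2; u=0·(-2)+5/4·(-2)+3/4·(-2)=-4; next y=-3/5·0+1/2·(-4)=-2
n=1: y=-2, sp=-2, e=sp−y=0; I=-2, D=e−e_prev=2; u=0·0+5/4·(-2)+3/4·2=-1; next y=-3/5·(-2)+1/2·(-1)=0.7
n=2: y=0.7, sp=5, e=sp−y=4.3; I=2.3, D=e−e_prev=4.3; u=0·4.3+5/4·2.3+3/4·4.3=6.1; next y=-3/5·0.7+1/2·6.1=2.63
n=3: y=2.63, sp=5, e=sp−y=2.37; I=4.67, D=e−e_prev=-1.93; u=0·2.37+5/4·4.67+3/4·(-1.93)=4.39; next y=-3/5·2.63+1/2·4.39=0.617
n=4: y=0.617, sp=5, e=sp−y=4.383; I=9.053, D=e−e_prev=2.013; u=0·4.383+5/4·9.053+3/4·2.013=12.826; next y=-3/5·0.617+1/2·12.826=6.0428
n=5: y=6.0428, sp=5, e=sp−y=-1.0428; I=8.0102, D=e−e_prev=-5.4258; u=0·(-1.0428)+5/4·8.0102+3/4·(-5.4258)=5.9434; next y=-3/5·6.0428+1/2·5.9434=-0.65398
n=6: y=-0.65398, sp=5, e=sp−y=5.65398; I=13.66418, D=e−e_prev=6.69678; u=0·5.65398+5/4·13.66418+3/4·6.69678=22.10281; next y=-3/5·(-0.65398)+1/2·22.10281=11.443793
n=7: y=11.443793, sp=5, e=sp−y=-6.443793; I=7.220387, D=e−e_prev=-12.097773; u=0·(-6.443793)+5/4·7.220387+3/4·(-12.097773)=-0.047846; next y=-3/5·11.443793+1/2·(-0.047846)≈-6.890199
n=8: y≈-6.890199, sp=5, e=sp−y≈11.890199; I≈19.110586, D=e−e_prev≈18.333992; u=0·11.890199+5/4·19.110586+3/4·18.333992≈37.638726; next y=-3/5·(-6.890199)+1/2·37.638726≈22.953482
n=9: y≈22.953482, sp=5, e=sp−y≈-17.953482; I≈1.157103, D=e−e_prev≈-29.843681; u=0·(-17.953482)+5/4·1.157103+3/4·(-29.843681)≈-20.936382; next y=-3/5·22.953482+1/2·(-20.936382)≈-24.240280
n=10: y≈-24.240280, sp=5, e=sp−y≈29.240280; I≈30.397384, D=e−e_prev≈47.193762; u=0·29.240280+5/4·30.397384+3/4·47.193762≈73.392051; next y=-3/5·(-24.240280)+1/2·73.392051≈51.240194
n=11: y≈51.240194, sp=5, e=sp−y≈-46.240194; I≈-15.842810, D=e−e_prev≈-75.480474; u=0·(-46.240194)+5/4·(-15.842810)+3/4·(-75.480474)≈-76.413868; next y=-3/5·51.240194+1/2·(-76.413868)≈-68.951050
n=12: y≈-68.951050, sp=5, e=sp−y≈73.951050; I≈58.108240, D=e−e_prev≈120.191244; u=0·73.951050+5/4·58.108240+3/4·120.191244≈162.778733; next y=-3/5·(-68.951050)+1/2·162.778733≈122.759997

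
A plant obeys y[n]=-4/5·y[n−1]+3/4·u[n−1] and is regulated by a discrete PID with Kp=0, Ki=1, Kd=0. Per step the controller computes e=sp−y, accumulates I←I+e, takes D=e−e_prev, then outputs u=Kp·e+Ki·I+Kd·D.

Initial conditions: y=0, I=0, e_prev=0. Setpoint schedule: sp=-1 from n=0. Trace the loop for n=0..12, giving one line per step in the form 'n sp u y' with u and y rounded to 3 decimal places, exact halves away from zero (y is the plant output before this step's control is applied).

(exact arithmetic carried between steps; '≈' marks a value shown rounded to 6 d.p. or computed from one; I and e_prev carry over from the previous line; the table rounds u and y to 3 d.p., halves away from zero)
n=0: y=0, sp=-1, e=sp−y=-1; I=-1, D=e−e_prev=-1; u=0·(-1)+1·(-1)+0·(-1)=-1; next y=-4/5·0+3/4·(-1)=-0.75
n=1: y=-0.75, sp=-1, e=sp−y=-0.25; I=-1.25, D=e−e_prev=0.75; u=0·(-0.25)+1·(-1.25)+0·0.75=-1.25; next y=-4/5·(-0.75)+3/4·(-1.25)=-0.3375
n=2: y=-0.3375, sp=-1, e=sp−y=-0.6625; I=-1.9125, D=e−e_prev=-0.4125; u=0·(-0.6625)+1·(-1.9125)+0·(-0.4125)=-1.9125; next y=-4/5·(-0.3375)+3/4·(-1.9125)=-1.164375
n=3: y=-1.164375, sp=-1, e=sp−y=0.164375; I=-1.748125, D=e−e_prev=0.826875; u=0·0.164375+1·(-1.748125)+0·0.826875=-1.748125; next y=-4/5·(-1.164375)+3/4·(-1.748125)≈-0.379594
n=4: y≈-0.379594, sp=-1, e=sp−y≈-0.620406; I≈-2.368531, D=e−e_prev≈-0.784781; u=0·(-0.620406)+1·(-2.368531)+0·(-0.784781)≈-2.368531; next y=-4/5·(-0.379594)+3/4·(-2.368531)≈-1.472723
n=5: y≈-1.472723, sp=-1, e=sp−y≈0.472723; I≈-1.895808, D=e−e_prev≈1.093130; u=0·0.472723+1·(-1.895808)+0·1.093130≈-1.895808; next y=-4/5·(-1.472723)+3/4·(-1.895808)≈-0.243677
n=6: y≈-0.243677, sp=-1, e=sp−y≈-0.756323; I≈-2.652131, D=e−e_prev≈-1.229046; u=0·(-0.756323)+1·(-2.652131)+0·(-1.229046)≈-2.652131; next y=-4/5·(-0.243677)+3/4·(-2.652131)≈-1.794156
n=7: y≈-1.794156, sp=-1, e=sp−y≈0.794156; I≈-1.857974, D=e−e_prev≈1.550479; u=0·0.794156+1·(-1.857974)+0·1.550479≈-1.857974; next y=-4/5·(-1.794156)+3/4·(-1.857974)≈0.041844
n=8: y≈0.041844, sp=-1, e=sp−y≈-1.041844; I≈-2.899819, D=e−e_prev≈-1.836001; u=0·(-1.041844)+1·(-2.899819)+0·(-1.836001)≈-2.899819; next y=-4/5·0.041844+3/4·(-2.899819)≈-2.208339
n=9: y≈-2.208339, sp=-1, e=sp−y≈1.208339; I≈-1.691479, D=e−e_prev≈2.250184; u=0·1.208339+1·(-1.691479)+0·2.250184≈-1.691479; next y=-4/5·(-2.208339)+3/4·(-1.691479)≈0.498062
n=10: y≈0.498062, sp=-1, e=sp−y≈-1.498062; I≈-3.189541, D=e−e_prev≈-2.706402; u=0·(-1.498062)+1·(-3.189541)+0·(-2.706402)≈-3.189541; next y=-4/5·0.498062+3/4·(-3.189541)≈-2.790606
n=11: y≈-2.790606, sp=-1, e=sp−y≈1.790606; I≈-1.398936, D=e−e_prev≈3.288668; u=0·1.790606+1·(-1.398936)+0·3.288668≈-1.398936; next y=-4/5·(-2.790606)+3/4·(-1.398936)≈1.183283
n=12: y≈1.183283, sp=-1, e=sp−y≈-2.183283; I≈-3.582218, D=e−e_prev≈-3.973889; u=0·(-2.183283)+1·(-3.582218)+0·(-3.973889)≈-3.582218; next y=-4/5·1.183283+3/4·(-3.582218)≈-3.633290

0 -1 -1.000 0.000
1 -1 -1.250 -0.750
2 -1 -1.913 -0.338
3 -1 -1.748 -1.164
4 -1 -2.369 -0.380
5 -1 -1.896 -1.473
6 -1 -2.652 -0.244
7 -1 -1.858 -1.794
8 -1 -2.900 0.042
9 -1 -1.691 -2.208
10 -1 -3.190 0.498
11 -1 -1.399 -2.791
12 -1 -3.582 1.183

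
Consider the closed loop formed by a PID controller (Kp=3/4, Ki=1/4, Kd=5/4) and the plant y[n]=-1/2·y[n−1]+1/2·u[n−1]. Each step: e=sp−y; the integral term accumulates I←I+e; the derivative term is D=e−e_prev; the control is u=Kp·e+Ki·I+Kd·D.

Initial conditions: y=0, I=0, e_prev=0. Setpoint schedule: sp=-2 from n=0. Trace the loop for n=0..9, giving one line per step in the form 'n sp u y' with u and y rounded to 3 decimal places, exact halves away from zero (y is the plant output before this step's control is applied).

0 -2 -4.500 0.000
1 -2 2.563 -2.250
2 -2 -10.664 2.406
3 -2 14.173 -6.535
4 -2 -33.871 10.354
5 -2 57.202 -22.112
6 -2 -117.334 39.657
7 -2 215.306 -78.496
8 -2 -420.403 146.901
9 -2 792.862 -283.652

(exact arithmetic carried between steps; '≈' marks a value shown rounded to 6 d.p. or computed from one; I and e_prev carry over from the previous line; the table rounds u and y to 3 d.p., halves away from zero)
n=0: y=0, sp=-2, e=sp−y=-2; I=-2, D=e−e_prev=-2; u=3/4·(-2)+1/4·(-2)+5/4·(-2)=-4.5; next y=-1/2·0+1/2·(-4.5)=-2.25
n=1: y=-2.25, sp=-2, e=sp−y=0.25; I=-1.75, D=e−e_prev=2.25; u=3/4·0.25+1/4·(-1.75)+5/4·2.25=2.5625; next y=-1/2·(-2.25)+1/2·2.5625=2.40625
n=2: y=2.40625, sp=-2, e=sp−y=-4.40625; I=-6.15625, D=e−e_prev=-4.65625; u=3/4·(-4.40625)+1/4·(-6.15625)+5/4·(-4.65625)≈-10.664063; next y=-1/2·2.40625+1/2·(-10.664063)≈-6.535156
n=3: y≈-6.535156, sp=-2, e=sp−y≈4.535156; I≈-1.621094, D=e−e_prev≈8.941406; u=3/4·4.535156+1/4·(-1.621094)+5/4·8.941406≈14.172852; next y=-1/2·(-6.535156)+1/2·14.172852≈10.354004
n=4: y≈10.354004, sp=-2, e=sp−y≈-12.354004; I≈-13.975098, D=e−e_prev≈-16.889160; u=3/4·(-12.354004)+1/4·(-13.975098)+5/4·(-16.889160)≈-33.870728; next y=-1/2·10.354004+1/2·(-33.870728)≈-22.112366
n=5: y≈-22.112366, sp=-2, e=sp−y≈20.112366; I≈6.137268, D=e−e_prev≈32.466370; u=3/4·20.112366+1/4·6.137268+5/4·32.466370≈57.201553; next y=-1/2·(-22.112366)+1/2·57.201553≈39.656960
n=6: y≈39.656960, sp=-2, e=sp−y≈-41.656960; I≈-35.519691, D=e−e_prev≈-61.769325; u=3/4·(-41.656960)+1/4·(-35.519691)+5/4·(-61.769325)≈-117.334299; next y=-1/2·39.656960+1/2·(-117.334299)≈-78.495629
n=7: y≈-78.495629, sp=-2, e=sp−y≈76.495629; I≈40.975938, D=e−e_prev≈118.152589; u=3/4·76.495629+1/4·40.975938+5/4·118.152589≈215.306442; next y=-1/2·(-78.495629)+1/2·215.306442≈146.901036
n=8: y≈146.901036, sp=-2, e=sp−y≈-148.901036; I≈-107.925098, D=e−e_prev≈-225.396665; u=3/4·(-148.901036)+1/4·(-107.925098)+5/4·(-225.396665)≈-420.402883; next y=-1/2·146.901036+1/2·(-420.402883)≈-283.651959
n=9: y≈-283.651959, sp=-2, e=sp−y≈281.651959; I≈173.726861, D=e−e_prev≈430.552995; u=3/4·281.651959+1/4·173.726861+5/4·430.552995≈792.861929; next y=-1/2·(-283.651959)+1/2·792.861929≈538.256944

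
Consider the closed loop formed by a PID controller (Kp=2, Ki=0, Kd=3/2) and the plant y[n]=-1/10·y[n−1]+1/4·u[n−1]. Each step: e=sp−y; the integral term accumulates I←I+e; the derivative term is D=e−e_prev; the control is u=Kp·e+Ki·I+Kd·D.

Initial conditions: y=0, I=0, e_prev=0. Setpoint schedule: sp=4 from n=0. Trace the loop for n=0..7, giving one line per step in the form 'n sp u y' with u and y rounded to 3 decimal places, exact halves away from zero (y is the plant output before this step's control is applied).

0 4 14.000 0.000
1 4 -4.250 3.500
2 4 18.194 -1.413
3 4 -10.533 4.690
4 4 25.892 -3.102
5 4 -20.394 6.783
6 4 38.394 -5.777
7 4 -36.282 10.176

(exact arithmetic carried between steps; '≈' marks a value shown rounded to 6 d.p. or computed from one; I and e_prev carry over from the previous line; the table rounds u and y to 3 d.p., halves away from zero)
n=0: y=0, sp=4, e=sp−y=4; I=4, D=e−e_prev=4; u=2·4+0·4+3/2·4=14; next y=-1/10·0+1/4·14=3.5
n=1: y=3.5, sp=4, e=sp−y=0.5; I=4.5, D=e−e_prev=-3.5; u=2·0.5+0·4.5+3/2·(-3.5)=-4.25; next y=-1/10·3.5+1/4·(-4.25)=-1.4125
n=2: y=-1.4125, sp=4, e=sp−y=5.4125; I=9.9125, D=e−e_prev=4.9125; u=2·5.4125+0·9.9125+3/2·4.9125=18.19375; next y=-1/10·(-1.4125)+1/4·18.19375≈4.689688
n=3: y≈4.689688, sp=4, e=sp−y≈-0.689688; I≈9.222813, D=e−e_prev≈-6.102188; u=2·(-0.689688)+0·9.222813+3/2·(-6.102188)≈-10.532656; next y=-1/10·4.689688+1/4·(-10.532656)≈-3.102133
n=4: y≈-3.102133, sp=4, e=sp−y≈7.102133; I≈16.324945, D=e−e_prev≈7.791820; u=2·7.102133+0·16.324945+3/2·7.791820≈25.891996; next y=-1/10·(-3.102133)+1/4·25.891996≈6.783212
n=5: y≈6.783212, sp=4, e=sp−y≈-2.783212; I≈13.541733, D=e−e_prev≈-9.885345; u=2·(-2.783212)+0·13.541733+3/2·(-9.885345)≈-20.394442; next y=-1/10·6.783212+1/4·(-20.394442)≈-5.776932
n=6: y≈-5.776932, sp=4, e=sp−y≈9.776932; I≈23.318665, D=e−e_prev≈12.560144; u=2·9.776932+0·23.318665+3/2·12.560144≈38.394080; next y=-1/10·(-5.776932)+1/4·38.394080≈10.176213
n=7: y≈10.176213, sp=4, e=sp−y≈-6.176213; I≈17.142452, D=e−e_prev≈-15.953145; u=2·(-6.176213)+0·17.142452+3/2·(-15.953145)≈-36.282144; next y=-1/10·10.176213+1/4·(-36.282144)≈-10.088157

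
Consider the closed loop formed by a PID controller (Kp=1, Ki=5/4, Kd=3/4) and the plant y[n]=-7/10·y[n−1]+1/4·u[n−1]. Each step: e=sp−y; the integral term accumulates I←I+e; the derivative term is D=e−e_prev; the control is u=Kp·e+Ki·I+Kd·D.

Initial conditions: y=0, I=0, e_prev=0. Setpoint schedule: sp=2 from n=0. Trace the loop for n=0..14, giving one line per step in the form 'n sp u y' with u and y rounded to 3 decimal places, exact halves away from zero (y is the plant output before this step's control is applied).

(exact arithmetic carried between steps; '≈' marks a value shown rounded to 6 d.p. or computed from one; I and e_prev carry over from the previous line; the table rounds u and y to 3 d.p., halves away from zero)
n=0: y=0, sp=2, e=sp−y=2; I=2, D=e−e_prev=2; u=1·2+5/4·2+3/4·2=6; next y=-7/10·0+1/4·6=1.5
n=1: y=1.5, sp=2, e=sp−y=0.5; I=2.5, D=e−e_prev=-1.5; u=1·0.5+5/4·2.5+3/4·(-1.5)=2.5; next y=-7/10·1.5+1/4·2.5=-0.425
n=2: y=-0.425, sp=2, e=sp−y=2.425; I=4.925, D=e−e_prev=1.925; u=1·2.425+5/4·4.925+3/4·1.925=10.025; next y=-7/10·(-0.425)+1/4·10.025=2.80375
n=3: y=2.80375, sp=2, e=sp−y=-0.80375; I=4.12125, D=e−e_prev=-3.22875; u=1·(-0.80375)+5/4·4.12125+3/4·(-3.22875)=1.92625; next y=-7/10·2.80375+1/4·1.92625≈-1.481063
n=4: y≈-1.481063, sp=2, e=sp−y≈3.481063; I≈7.602313, D=e−e_prev≈4.284813; u=1·3.481063+5/4·7.602313+3/4·4.284813≈16.197563; next y=-7/10·(-1.481063)+1/4·16.197563≈5.086134
n=5: y≈5.086134, sp=2, e=sp−y≈-3.086134; I≈4.516178, D=e−e_prev≈-6.567197; u=1·(-3.086134)+5/4·4.516178+3/4·(-6.567197)≈-2.366309; next y=-7/10·5.086134+1/4·(-2.366309)≈-4.151871
n=6: y≈-4.151871, sp=2, e=sp−y≈6.151871; I≈10.668050, D=e−e_prev≈9.238006; u=1·6.151871+5/4·10.668050+3/4·9.238006≈26.415438; next y=-7/10·(-4.151871)+1/4·26.415438≈9.510169
n=7: y≈9.510169, sp=2, e=sp−y≈-7.510169; I≈3.157880, D=e−e_prev≈-13.662041; u=1·(-7.510169)+5/4·3.157880+3/4·(-13.662041)≈-13.809350; next y=-7/10·9.510169+1/4·(-13.809350)≈-10.109456
n=8: y≈-10.109456, sp=2, e=sp−y≈12.109456; I≈15.267336, D=e−e_prev≈19.619625; u=1·12.109456+5/4·15.267336+3/4·19.619625≈45.908345; next y=-7/10·(-10.109456)+1/4·45.908345≈18.553706
n=9: y≈18.553706, sp=2, e=sp−y≈-16.553706; I≈-1.286369, D=e−e_prev≈-28.663162; u=1·(-16.553706)+5/4·(-1.286369)+3/4·(-28.663162)≈-39.659038; next y=-7/10·18.553706+1/4·(-39.659038)≈-22.902354
n=10: y≈-22.902354, sp=2, e=sp−y≈24.902354; I≈23.615984, D=e−e_prev≈41.456059; u=1·24.902354+5/4·23.615984+3/4·41.456059≈85.514378; next y=-7/10·(-22.902354)+1/4·85.514378≈37.410242
n=11: y≈37.410242, sp=2, e=sp−y≈-35.410242; I≈-11.794258, D=e−e_prev≈-60.312595; u=1·(-35.410242)+5/4·(-11.794258)+3/4·(-60.312595)≈-95.387511; next y=-7/10·37.410242+1/4·(-95.387511)≈-50.034047
n=12: y≈-50.034047, sp=2, e=sp−y≈52.034047; I≈40.239789, D=e−e_prev≈87.444289; u=1·52.034047+5/4·40.239789+3/4·87.444289≈167.917000; next y=-7/10·(-50.034047)+1/4·167.917000≈77.003083
n=13: y≈77.003083, sp=2, e=sp−y≈-75.003083; I≈-34.763294, D=e−e_prev≈-127.037130; u=1·(-75.003083)+5/4·(-34.763294)+3/4·(-127.037130)≈-213.735048; next y=-7/10·77.003083+1/4·(-213.735048)≈-107.335920
n=14: y≈-107.335920, sp=2, e=sp−y≈109.335920; I≈74.572626, D=e−e_prev≈184.339003; u=1·109.335920+5/4·74.572626+3/4·184.339003≈340.805955; next y=-7/10·(-107.335920)+1/4·340.805955≈160.336633

0 2 6.000 0.000
1 2 2.500 1.500
2 2 10.025 -0.425
3 2 1.926 2.804
4 2 16.198 -1.481
5 2 -2.366 5.086
6 2 26.415 -4.152
7 2 -13.809 9.510
8 2 45.908 -10.109
9 2 -39.659 18.554
10 2 85.514 -22.902
11 2 -95.388 37.410
12 2 167.917 -50.034
13 2 -213.735 77.003
14 2 340.806 -107.336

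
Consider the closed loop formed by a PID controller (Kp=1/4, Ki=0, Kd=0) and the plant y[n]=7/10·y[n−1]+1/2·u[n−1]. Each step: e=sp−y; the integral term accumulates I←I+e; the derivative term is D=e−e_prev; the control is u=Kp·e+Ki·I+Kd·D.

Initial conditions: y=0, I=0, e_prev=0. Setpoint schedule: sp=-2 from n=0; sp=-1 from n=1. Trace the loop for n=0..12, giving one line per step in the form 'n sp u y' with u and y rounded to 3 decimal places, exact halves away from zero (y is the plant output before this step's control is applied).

0 -2 -0.500 0.000
1 -1 -0.188 -0.250
2 -1 -0.183 -0.269
3 -1 -0.180 -0.280
4 -1 -0.179 -0.286
5 -1 -0.178 -0.289
6 -1 -0.177 -0.291
7 -1 -0.177 -0.293
8 -1 -0.177 -0.293
9 -1 -0.177 -0.294
10 -1 -0.177 -0.294
11 -1 -0.177 -0.294
12 -1 -0.176 -0.294

(exact arithmetic carried between steps; '≈' marks a value shown rounded to 6 d.p. or computed from one; I and e_prev carry over from the previous line; the table rounds u and y to 3 d.p., halves away from zero)
n=0: y=0, sp=-2, e=sp−y=-2; I=-2, D=e−e_prev=-2; u=1/4·(-2)+0·(-2)+0·(-2)=-0.5; next y=7/10·0+1/2·(-0.5)=-0.25
n=1: y=-0.25, sp=-1, e=sp−y=-0.75; I=-2.75, D=e−e_prev=1.25; u=1/4·(-0.75)+0·(-2.75)+0·1.25=-0.1875; next y=7/10·(-0.25)+1/2·(-0.1875)=-0.26875
n=2: y=-0.26875, sp=-1, e=sp−y=-0.73125; I=-3.48125, D=e−e_prev=0.01875; u=1/4·(-0.73125)+0·(-3.48125)+0·0.01875≈-0.182813; next y=7/10·(-0.26875)+1/2·(-0.182813)≈-0.279531
n=3: y≈-0.279531, sp=-1, e=sp−y≈-0.720469; I≈-4.201719, D=e−e_prev≈0.010781; u=1/4·(-0.720469)+0·(-4.201719)+0·0.010781≈-0.180117; next y=7/10·(-0.279531)+1/2·(-0.180117)≈-0.285730
n=4: y≈-0.285730, sp=-1, e=sp−y≈-0.714270; I≈-4.915988, D=e−e_prev≈0.006199; u=1/4·(-0.714270)+0·(-4.915988)+0·0.006199≈-0.178567; next y=7/10·(-0.285730)+1/2·(-0.178567)≈-0.289295
n=5: y≈-0.289295, sp=-1, e=sp−y≈-0.710705; I≈-5.626693, D=e−e_prev≈0.003565; u=1/4·(-0.710705)+0·(-5.626693)+0·0.003565≈-0.177676; next y=7/10·(-0.289295)+1/2·(-0.177676)≈-0.291345
n=6: y≈-0.291345, sp=-1, e=sp−y≈-0.708655; I≈-6.335349, D=e−e_prev≈0.002050; u=1/4·(-0.708655)+0·(-6.335349)+0·0.002050≈-0.177164; next y=7/10·(-0.291345)+1/2·(-0.177164)≈-0.292523
n=7: y≈-0.292523, sp=-1, e=sp−y≈-0.707477; I≈-7.042825, D=e−e_prev≈0.001179; u=1/4·(-0.707477)+0·(-7.042825)+0·0.001179≈-0.176869; next y=7/10·(-0.292523)+1/2·(-0.176869)≈-0.293201
n=8: y≈-0.293201, sp=-1, e=sp−y≈-0.706799; I≈-7.749625, D=e−e_prev≈0.000678; u=1/4·(-0.706799)+0·(-7.749625)+0·0.000678≈-0.176700; next y=7/10·(-0.293201)+1/2·(-0.176700)≈-0.293590
n=9: y≈-0.293590, sp=-1, e=sp−y≈-0.706410; I≈-8.456034, D=e−e_prev≈0.000390; u=1/4·(-0.706410)+0·(-8.456034)+0·0.000390≈-0.176602; next y=7/10·(-0.293590)+1/2·(-0.176602)≈-0.293815
n=10: y≈-0.293815, sp=-1, e=sp−y≈-0.706185; I≈-9.162220, D=e−e_prev≈0.000224; u=1/4·(-0.706185)+0·(-9.162220)+0·0.000224≈-0.176546; next y=7/10·(-0.293815)+1/2·(-0.176546)≈-0.293943
n=11: y≈-0.293943, sp=-1, e=sp−y≈-0.706057; I≈-9.868276, D=e−e_prev≈0.000129; u=1/4·(-0.706057)+0·(-9.868276)+0·0.000129≈-0.176514; next y=7/10·(-0.293943)+1/2·(-0.176514)≈-0.294017
n=12: y≈-0.294017, sp=-1, e=sp−y≈-0.705983; I≈-10.574259, D=e−e_prev≈0.000074; u=1/4·(-0.705983)+0·(-10.574259)+0·0.000074≈-0.176496; next y=7/10·(-0.294017)+1/2·(-0.176496)≈-0.294060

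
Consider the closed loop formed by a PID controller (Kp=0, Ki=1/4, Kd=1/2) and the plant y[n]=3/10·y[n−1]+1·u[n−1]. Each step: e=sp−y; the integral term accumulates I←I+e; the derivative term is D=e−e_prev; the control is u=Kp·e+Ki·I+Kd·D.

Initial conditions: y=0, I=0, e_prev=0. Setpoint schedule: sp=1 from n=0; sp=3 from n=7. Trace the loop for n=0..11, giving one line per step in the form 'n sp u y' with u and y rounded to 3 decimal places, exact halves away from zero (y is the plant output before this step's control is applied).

(exact arithmetic carried between steps; '≈' marks a value shown rounded to 6 d.p. or computed from one; I and e_prev carry over from the previous line; the table rounds u and y to 3 d.p., halves away from zero)
n=0: y=0, sp=1, e=sp−y=1; I=1, D=e−e_prev=1; u=0·1+1/4·1+1/2·1=0.75; next y=3/10·0+1·0.75=0.75
n=1: y=0.75, sp=1, e=sp−y=0.25; I=1.25, D=e−e_prev=-0.75; u=0·0.25+1/4·1.25+1/2·(-0.75)=-0.0625; next y=3/10·0.75+1·(-0.0625)=0.1625
n=2: y=0.1625, sp=1, e=sp−y=0.8375; I=2.0875, D=e−e_prev=0.5875; u=0·0.8375+1/4·2.0875+1/2·0.5875=0.815625; next y=3/10·0.1625+1·0.815625=0.864375
n=3: y=0.864375, sp=1, e=sp−y=0.135625; I=2.223125, D=e−e_prev=-0.701875; u=0·0.135625+1/4·2.223125+1/2·(-0.701875)≈0.204844; next y=3/10·0.864375+1·0.204844≈0.464156
n=4: y≈0.464156, sp=1, e=sp−y≈0.535844; I≈2.758969, D=e−e_prev≈0.400219; u=0·0.535844+1/4·2.758969+1/2·0.400219≈0.889852; next y=3/10·0.464156+1·0.889852≈1.029098
n=5: y≈1.029098, sp=1, e=sp−y≈-0.029098; I≈2.729870, D=e−e_prev≈-0.564942; u=0·(-0.029098)+1/4·2.729870+1/2·(-0.564942)≈0.399996; next y=3/10·1.029098+1·0.399996≈0.708726
n=6: y≈0.708726, sp=1, e=sp−y≈0.291274; I≈3.021144, D=e−e_prev≈0.320372; u=0·0.291274+1/4·3.021144+1/2·0.320372≈0.915472; next y=3/10·0.708726+1·0.915472≈1.128090
n=7: y≈1.128090, sp=3, e=sp−y≈1.871910; I≈4.893054, D=e−e_prev≈1.580636; u=0·1.871910+1/4·4.893054+1/2·1.580636≈2.013582; next y=3/10·1.128090+1·2.013582≈2.352009
n=8: y≈2.352009, sp=3, e=sp−y≈0.647991; I≈5.541046, D=e−e_prev≈-1.223918; u=0·0.647991+1/4·5.541046+1/2·(-1.223918)≈0.773302; next y=3/10·2.352009+1·0.773302≈1.478905
n=9: y≈1.478905, sp=3, e=sp−y≈1.521095; I≈7.062141, D=e−e_prev≈0.873104; u=0·1.521095+1/4·7.062141+1/2·0.873104≈2.202087; next y=3/10·1.478905+1·2.202087≈2.645759
n=10: y≈2.645759, sp=3, e=sp−y≈0.354241; I≈7.416382, D=e−e_prev≈-1.166854; u=0·0.354241+1/4·7.416382+1/2·(-1.166854)≈1.270669; next y=3/10·2.645759+1·1.270669≈2.064396
n=11: y≈2.064396, sp=3, e=sp−y≈0.935604; I≈8.351986, D=e−e_prev≈0.581362; u=0·0.935604+1/4·8.351986+1/2·0.581362≈2.378678; next y=3/10·2.064396+1·2.378678≈2.997997

0 1 0.750 0.000
1 1 -0.063 0.750
2 1 0.816 0.163
3 1 0.205 0.864
4 1 0.890 0.464
5 1 0.400 1.029
6 1 0.915 0.709
7 3 2.014 1.128
8 3 0.773 2.352
9 3 2.202 1.479
10 3 1.271 2.646
11 3 2.379 2.064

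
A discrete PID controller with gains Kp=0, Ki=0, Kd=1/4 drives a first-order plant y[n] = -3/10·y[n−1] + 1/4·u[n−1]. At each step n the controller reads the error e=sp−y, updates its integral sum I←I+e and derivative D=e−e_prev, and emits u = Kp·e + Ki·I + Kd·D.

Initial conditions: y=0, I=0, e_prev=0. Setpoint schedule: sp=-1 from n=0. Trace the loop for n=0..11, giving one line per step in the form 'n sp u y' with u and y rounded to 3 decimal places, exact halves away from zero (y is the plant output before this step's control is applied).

(exact arithmetic carried between steps; '≈' marks a value shown rounded to 6 d.p. or computed from one; I and e_prev carry over from the previous line; the table rounds u and y to 3 d.p., halves away from zero)
n=0: y=0, sp=-1, e=sp−y=-1; I=-1, D=e−e_prev=-1; u=0·(-1)+0·(-1)+1/4·(-1)=-0.25; next y=-3/10·0+1/4·(-0.25)=-0.0625
n=1: y=-0.0625, sp=-1, e=sp−y=-0.9375; I=-1.9375, D=e−e_prev=0.0625; u=0·(-0.9375)+0·(-1.9375)+1/4·0.0625=0.015625; next y=-3/10·(-0.0625)+1/4·0.015625≈0.022656
n=2: y≈0.022656, sp=-1, e=sp−y≈-1.022656; I≈-2.960156, D=e−e_prev≈-0.085156; u=0·(-1.022656)+0·(-2.960156)+1/4·(-0.085156)≈-0.021289; next y=-3/10·0.022656+1/4·(-0.021289)≈-0.012119
n=3: y≈-0.012119, sp=-1, e=sp−y≈-0.987881; I≈-3.948037, D=e−e_prev≈0.034775; u=0·(-0.987881)+0·(-3.948037)+1/4·0.034775≈0.008694; next y=-3/10·(-0.012119)+1/4·0.008694≈0.005809
n=4: y≈0.005809, sp=-1, e=sp−y≈-1.005809; I≈-4.953846, D=e−e_prev≈-0.017928; u=0·(-1.005809)+0·(-4.953846)+1/4·(-0.017928)≈-0.004482; next y=-3/10·0.005809+1/4·(-0.004482)≈-0.002863
n=5: y≈-0.002863, sp=-1, e=sp−y≈-0.997137; I≈-5.950983, D=e−e_prev≈0.008672; u=0·(-0.997137)+0·(-5.950983)+1/4·0.008672≈0.002168; next y=-3/10·(-0.002863)+1/4·0.002168≈0.001401
n=6: y≈0.001401, sp=-1, e=sp−y≈-1.001401; I≈-6.952384, D=e−e_prev≈-0.004264; u=0·(-1.001401)+0·(-6.952384)+1/4·(-0.004264)≈-0.001066; next y=-3/10·0.001401+1/4·(-0.001066)≈-0.000687
n=7: y≈-0.000687, sp=-1, e=sp−y≈-0.999313; I≈-7.951697, D=e−e_prev≈0.002088; u=0·(-0.999313)+0·(-7.951697)+1/4·0.002088≈0.000522; next y=-3/10·(-0.000687)+1/4·0.000522≈0.000337
n=8: y≈0.000337, sp=-1, e=sp−y≈-1.000337; I≈-8.952034, D=e−e_prev≈-0.001023; u=0·(-1.000337)+0·(-8.952034)+1/4·(-0.001023)≈-0.000256; next y=-3/10·0.000337+1/4·(-0.000256)≈-0.000165
n=9: y≈-0.000165, sp=-1, e=sp−y≈-0.999835; I≈-9.951869, D=e−e_prev≈0.000501; u=0·(-0.999835)+0·(-9.951869)+1/4·0.000501≈0.000125; next y=-3/10·(-0.000165)+1/4·0.000125≈0.000081
n=10: y≈0.000081, sp=-1, e=sp−y≈-1.000081; I≈-10.951950, D=e−e_prev≈-0.000246; u=0·(-1.000081)+0·(-10.951950)+1/4·(-0.000246)≈-0.000061; next y=-3/10·0.000081+1/4·(-0.000061)≈-0.000040
n=11: y≈-0.000040, sp=-1, e=sp−y≈-0.999960; I≈-11.951910, D=e−e_prev≈0.000120; u=0·(-0.999960)+0·(-11.951910)+1/4·0.000120≈0.000030; next y=-3/10·(-0.000040)+1/4·0.000030≈0.000019

0 -1 -0.250 0.000
1 -1 0.016 -0.063
2 -1 -0.021 0.023
3 -1 0.009 -0.012
4 -1 -0.004 0.006
5 -1 0.002 -0.003
6 -1 -0.001 0.001
7 -1 0.001 -0.001
8 -1 0.000 0.000
9 -1 0.000 0.000
10 -1 0.000 0.000
11 -1 0.000 0.000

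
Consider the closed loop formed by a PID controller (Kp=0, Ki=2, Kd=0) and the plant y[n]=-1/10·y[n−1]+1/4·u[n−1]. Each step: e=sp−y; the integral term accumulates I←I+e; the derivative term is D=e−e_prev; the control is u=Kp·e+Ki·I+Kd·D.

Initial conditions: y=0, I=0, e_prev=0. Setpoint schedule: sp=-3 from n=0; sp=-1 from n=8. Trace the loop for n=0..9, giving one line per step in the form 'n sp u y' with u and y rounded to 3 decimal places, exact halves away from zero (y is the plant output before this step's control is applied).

(exact arithmetic carried between steps; '≈' marks a value shown rounded to 6 d.p. or computed from one; I and e_prev carry over from the previous line; the table rounds u and y to 3 d.p., halves away from zero)
n=0: y=0, sp=-3, e=sp−y=-3; I=-3, D=e−e_prev=-3; u=0·(-3)+2·(-3)+0·(-3)=-6; next y=-1/10·0+1/4·(-6)=-1.5
n=1: y=-1.5, sp=-3, e=sp−y=-1.5; I=-4.5, D=e−e_prev=1.5; u=0·(-1.5)+2·(-4.5)+0·1.5=-9; next y=-1/10·(-1.5)+1/4·(-9)=-2.1
n=2: y=-2.1, sp=-3, e=sp−y=-0.9; I=-5.4, D=e−e_prev=0.6; u=0·(-0.9)+2·(-5.4)+0·0.6=-10.8; next y=-1/10·(-2.1)+1/4·(-10.8)=-2.49
n=3: y=-2.49, sp=-3, e=sp−y=-0.51; I=-5.91, D=e−e_prev=0.39; u=0·(-0.51)+2·(-5.91)+0·0.39=-11.82; next y=-1/10·(-2.49)+1/4·(-11.82)=-2.706
n=4: y=-2.706, sp=-3, e=sp−y=-0.294; I=-6.204, D=e−e_prev=0.216; u=0·(-0.294)+2·(-6.204)+0·0.216=-12.408; next y=-1/10·(-2.706)+1/4·(-12.408)=-2.8314
n=5: y=-2.8314, sp=-3, e=sp−y=-0.1686; I=-6.3726, D=e−e_prev=0.1254; u=0·(-0.1686)+2·(-6.3726)+0·0.1254=-12.7452; next y=-1/10·(-2.8314)+1/4·(-12.7452)=-2.90316
n=6: y=-2.90316, sp=-3, e=sp−y=-0.09684; I=-6.46944, D=e−e_prev=0.07176; u=0·(-0.09684)+2·(-6.46944)+0·0.07176=-12.93888; next y=-1/10·(-2.90316)+1/4·(-12.93888)=-2.944404
n=7: y=-2.944404, sp=-3, e=sp−y=-0.055596; I=-6.525036, D=e−e_prev=0.041244; u=0·(-0.055596)+2·(-6.525036)+0·0.041244=-13.050072; next y=-1/10·(-2.944404)+1/4·(-13.050072)≈-2.968078
n=8: y≈-2.968078, sp=-1, e=sp−y≈1.968078; I≈-4.556958, D=e−e_prev≈2.023674; u=0·1.968078+2·(-4.556958)+0·2.023674≈-9.113917; next y=-1/10·(-2.968078)+1/4·(-9.113917)≈-1.981671
n=9: y≈-1.981671, sp=-1, e=sp−y≈0.981671; I≈-3.575287, D=e−e_prev≈-0.986406; u=0·0.981671+2·(-3.575287)+0·(-0.986406)≈-7.150574; next y=-1/10·(-1.981671)+1/4·(-7.150574)≈-1.589476

0 -3 -6.000 0.000
1 -3 -9.000 -1.500
2 -3 -10.800 -2.100
3 -3 -11.820 -2.490
4 -3 -12.408 -2.706
5 -3 -12.745 -2.831
6 -3 -12.939 -2.903
7 -3 -13.050 -2.944
8 -1 -9.114 -2.968
9 -1 -7.151 -1.982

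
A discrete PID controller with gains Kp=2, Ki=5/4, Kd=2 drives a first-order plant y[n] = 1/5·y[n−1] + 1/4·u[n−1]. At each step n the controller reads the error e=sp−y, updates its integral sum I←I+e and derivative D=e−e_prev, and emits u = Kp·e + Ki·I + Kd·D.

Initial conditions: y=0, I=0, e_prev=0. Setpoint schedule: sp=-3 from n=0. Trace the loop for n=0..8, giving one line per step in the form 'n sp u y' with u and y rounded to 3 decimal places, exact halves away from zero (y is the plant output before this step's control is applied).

0 -3 -15.750 0.000
1 -3 7.172 -3.938
2 -3 -25.482 1.005
3 -3 17.065 -6.169
4 -3 -41.632 3.032
5 -3 36.609 -9.802
6 -3 -69.773 7.192
7 -3 73.258 -16.005
8 -3 -120.251 15.113

(exact arithmetic carried between steps; '≈' marks a value shown rounded to 6 d.p. or computed from one; I and e_prev carry over from the previous line; the table rounds u and y to 3 d.p., halves away from zero)
n=0: y=0, sp=-3, e=sp−y=-3; I=-3, D=e−e_prev=-3; u=2·(-3)+5/4·(-3)+2·(-3)=-15.75; next y=1/5·0+1/4·(-15.75)=-3.9375
n=1: y=-3.9375, sp=-3, e=sp−y=0.9375; I=-2.0625, D=e−e_prev=3.9375; u=2·0.9375+5/4·(-2.0625)+2·3.9375=7.171875; next y=1/5·(-3.9375)+1/4·7.171875≈1.005469
n=2: y≈1.005469, sp=-3, e=sp−y≈-4.005469; I≈-6.067969, D=e−e_prev≈-4.942969; u=2·(-4.005469)+5/4·(-6.067969)+2·(-4.942969)≈-25.481836; next y=1/5·1.005469+1/4·(-25.481836)≈-6.169365
n=3: y≈-6.169365, sp=-3, e=sp−y≈3.169365; I≈-2.898604, D=e−e_prev≈7.174834; u=2·3.169365+5/4·(-2.898604)+2·7.174834≈17.065144; next y=1/5·(-6.169365)+1/4·17.065144≈3.032413
n=4: y≈3.032413, sp=-3, e=sp−y≈-6.032413; I≈-8.931016, D=e−e_prev≈-9.201778; u=2·(-6.032413)+5/4·(-8.931016)+2·(-9.201778)≈-41.632153; next y=1/5·3.032413+1/4·(-41.632153)≈-9.801556
n=5: y≈-9.801556, sp=-3, e=sp−y≈6.801556; I≈-2.129461, D=e−e_prev≈12.833969; u=2·6.801556+5/4·(-2.129461)+2·12.833969≈36.609222; next y=1/5·(-9.801556)+1/4·36.609222≈7.191994
n=6: y≈7.191994, sp=-3, e=sp−y≈-10.191994; I≈-12.321455, D=e−e_prev≈-16.993550; u=2·(-10.191994)+5/4·(-12.321455)+2·(-16.993550)≈-69.772908; next y=1/5·7.191994+1/4·(-69.772908)≈-16.004828
n=7: y≈-16.004828, sp=-3, e=sp−y≈13.004828; I≈0.683373, D=e−e_prev≈23.196823; u=2·13.004828+5/4·0.683373+2·23.196823≈73.257518; next y=1/5·(-16.004828)+1/4·73.257518≈15.113414
n=8: y≈15.113414, sp=-3, e=sp−y≈-18.113414; I≈-17.430041, D=e−e_prev≈-31.118242; u=2·(-18.113414)+5/4·(-17.430041)+2·(-31.118242)≈-120.250863; next y=1/5·15.113414+1/4·(-120.250863)≈-27.040033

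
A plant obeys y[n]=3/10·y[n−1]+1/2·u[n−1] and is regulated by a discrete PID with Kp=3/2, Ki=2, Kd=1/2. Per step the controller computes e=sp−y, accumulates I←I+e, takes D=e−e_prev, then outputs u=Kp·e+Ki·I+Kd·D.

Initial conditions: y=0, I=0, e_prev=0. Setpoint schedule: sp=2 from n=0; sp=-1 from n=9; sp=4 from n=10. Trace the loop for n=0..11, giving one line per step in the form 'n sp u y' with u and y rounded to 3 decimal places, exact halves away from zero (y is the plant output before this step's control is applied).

(exact arithmetic carried between steps; '≈' marks a value shown rounded to 6 d.p. or computed from one; I and e_prev carry over from the previous line; the table rounds u and y to 3 d.p., halves away from zero)
n=0: y=0, sp=2, e=sp−y=2; I=2, D=e−e_prev=2; u=3/2·2+2·2+1/2·2=8; next y=3/10·0+1/2·8=4
n=1: y=4, sp=2, e=sp−y=-2; I=0, D=e−e_prev=-4; u=3/2·(-2)+2·0+1/2·(-4)=-5; next y=3/10·4+1/2·(-5)=-1.3
n=2: y=-1.3, sp=2, e=sp−y=3.3; I=3.3, D=e−e_prev=5.3; u=3/2·3.3+2·3.3+1/2·5.3=14.2; next y=3/10·(-1.3)+1/2·14.2=6.71
n=3: y=6.71, sp=2, e=sp−y=-4.71; I=-1.41, D=e−e_prev=-8.01; u=3/2·(-4.71)+2·(-1.41)+1/2·(-8.01)=-13.89; next y=3/10·6.71+1/2·(-13.89)=-4.932
n=4: y=-4.932, sp=2, e=sp−y=6.932; I=5.522, D=e−e_prev=11.642; u=3/2·6.932+2·5.522+1/2·11.642=27.263; next y=3/10·(-4.932)+1/2·27.263=12.1519
n=5: y=12.1519, sp=2, e=sp−y=-10.1519; I=-4.6299, D=e−e_prev=-17.0839; u=3/2·(-10.1519)+2·(-4.6299)+1/2·(-17.0839)=-33.0296; next y=3/10·12.1519+1/2·(-33.0296)=-12.86923
n=6: y=-12.86923, sp=2, e=sp−y=14.86923; I=10.23933, D=e−e_prev=25.02113; u=3/2·14.86923+2·10.23933+1/2·25.02113=55.29307; next y=3/10·(-12.86923)+1/2·55.29307=23.785766
n=7: y=23.785766, sp=2, e=sp−y=-21.785766; I=-11.546436, D=e−e_prev=-36.654996; u=3/2·(-21.785766)+2·(-11.546436)+1/2·(-36.654996)=-74.099019; next y=3/10·23.785766+1/2·(-74.099019)≈-29.913780
n=8: y≈-29.913780, sp=2, e=sp−y≈31.913780; I≈20.367344, D=e−e_prev≈53.699546; u=3/2·31.913780+2·20.367344+1/2·53.699546≈115.455130; next y=3/10·(-29.913780)+1/2·115.455130≈48.753431
n=9: y≈48.753431, sp=-1, e=sp−y≈-49.753431; I≈-29.386087, D=e−e_prev≈-81.667211; u=3/2·(-49.753431)+2·(-29.386087)+1/2·(-81.667211)≈-174.235926; next y=3/10·48.753431+1/2·(-174.235926)≈-72.491934
n=10: y≈-72.491934, sp=4, e=sp−y≈76.491934; I≈47.105847, D=e−e_prev≈126.245365; u=3/2·76.491934+2·47.105847+1/2·126.245365≈272.072277; next y=3/10·(-72.491934)+1/2·272.072277≈114.288558
n=11: y≈114.288558, sp=4, e=sp−y≈-110.288558; I≈-63.182711, D=e−e_prev≈-186.780492; u=3/2·(-110.288558)+2·(-63.182711)+1/2·(-186.780492)≈-385.188506; next y=3/10·114.288558+1/2·(-385.188506)≈-158.307686

0 2 8.000 0.000
1 2 -5.000 4.000
2 2 14.200 -1.300
3 2 -13.890 6.710
4 2 27.263 -4.932
5 2 -33.030 12.152
6 2 55.293 -12.869
7 2 -74.099 23.786
8 2 115.455 -29.914
9 -1 -174.236 48.753
10 4 272.072 -72.492
11 4 -385.189 114.289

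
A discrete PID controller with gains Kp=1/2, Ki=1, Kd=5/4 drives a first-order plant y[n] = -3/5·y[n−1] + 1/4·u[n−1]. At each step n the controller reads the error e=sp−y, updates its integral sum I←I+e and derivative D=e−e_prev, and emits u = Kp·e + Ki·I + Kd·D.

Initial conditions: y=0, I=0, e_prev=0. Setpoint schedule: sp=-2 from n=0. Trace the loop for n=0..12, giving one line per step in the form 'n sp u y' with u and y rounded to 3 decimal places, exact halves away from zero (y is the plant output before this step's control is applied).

0 -2 -5.500 0.000
1 -2 -1.219 -1.375
2 -2 -8.775 0.520
3 -2 -0.604 -2.506
4 -2 -14.491 1.353
5 -2 2.893 -4.434
6 -2 -23.406 3.384
7 -2 11.963 -7.882
8 -2 -39.142 7.720
9 -2 31.518 -14.418
10 -2 -68.842 16.530
11 -2 71.374 -27.129
12 -2 -126.506 34.121

(exact arithmetic carried between steps; '≈' marks a value shown rounded to 6 d.p. or computed from one; I and e_prev carry over from the previous line; the table rounds u and y to 3 d.p., halves away from zero)
n=0: y=0, sp=-2, e=sp−y=-2; I=-2, D=e−e_prev=-2; u=1/2·(-2)+1·(-2)+5/4·(-2)=-5.5; next y=-3/5·0+1/4·(-5.5)=-1.375
n=1: y=-1.375, sp=-2, e=sp−y=-0.625; I=-2.625, D=e−e_prev=1.375; u=1/2·(-0.625)+1·(-2.625)+5/4·1.375=-1.21875; next y=-3/5·(-1.375)+1/4·(-1.21875)≈0.520313
n=2: y≈0.520313, sp=-2, e=sp−y≈-2.520313; I≈-5.145313, D=e−e_prev≈-1.895313; u=1/2·(-2.520313)+1·(-5.145313)+5/4·(-1.895313)≈-8.774609; next y=-3/5·0.520313+1/4·(-8.774609)≈-2.505840
n=3: y≈-2.505840, sp=-2, e=sp−y≈0.505840; I≈-4.639473, D=e−e_prev≈3.026152; u=1/2·0.505840+1·(-4.639473)+5/4·3.026152≈-0.603862; next y=-3/5·(-2.505840)+1/4·(-0.603862)≈1.352538
n=4: y≈1.352538, sp=-2, e=sp−y≈-3.352538; I≈-7.992011, D=e−e_prev≈-3.858378; u=1/2·(-3.352538)+1·(-7.992011)+5/4·(-3.858378)≈-14.491253; next y=-3/5·1.352538+1/4·(-14.491253)≈-4.434336
n=5: y≈-4.434336, sp=-2, e=sp−y≈2.434336; I≈-5.557675, D=e−e_prev≈5.786875; u=1/2·2.434336+1·(-5.557675)+5/4·5.786875≈2.893087; next y=-3/5·(-4.434336)+1/4·2.893087≈3.383873
n=6: y≈3.383873, sp=-2, e=sp−y≈-5.383873; I≈-10.941548, D=e−e_prev≈-7.818210; u=1/2·(-5.383873)+1·(-10.941548)+5/4·(-7.818210)≈-23.406247; next y=-3/5·3.383873+1/4·(-23.406247)≈-7.881886
n=7: y≈-7.881886, sp=-2, e=sp−y≈5.881886; I≈-5.059662, D=e−e_prev≈11.265759; u=1/2·5.881886+1·(-5.059662)+5/4·11.265759≈11.963479; next y=-3/5·(-7.881886)+1/4·11.963479≈7.720001
n=8: y≈7.720001, sp=-2, e=sp−y≈-9.720001; I≈-14.779664, D=e−e_prev≈-15.601887; u=1/2·(-9.720001)+1·(-14.779664)+5/4·(-15.601887)≈-39.142023; next y=-3/5·7.720001+1/4·(-39.142023)≈-14.417506
n=9: y≈-14.417506, sp=-2, e=sp−y≈12.417506; I≈-2.362157, D=e−e_prev≈22.137508; u=1/2·12.417506+1·(-2.362157)+5/4·22.137508≈31.518481; next y=-3/5·(-14.417506)+1/4·31.518481≈16.530124
n=10: y≈16.530124, sp=-2, e=sp−y≈-18.530124; I≈-20.892281, D=e−e_prev≈-30.947631; u=1/2·(-18.530124)+1·(-20.892281)+5/4·(-30.947631)≈-68.841881; next y=-3/5·16.530124+1/4·(-68.841881)≈-27.128545
n=11: y≈-27.128545, sp=-2, e=sp−y≈25.128545; I≈4.236264, D=e−e_prev≈43.658669; u=1/2·25.128545+1·4.236264+5/4·43.658669≈71.373872; next y=-3/5·(-27.128545)+1/4·71.373872≈34.120595
n=12: y≈34.120595, sp=-2, e=sp−y≈-36.120595; I≈-31.884331, D=e−e_prev≈-61.249140; u=1/2·(-36.120595)+1·(-31.884331)+5/4·(-61.249140)≈-126.506053; next y=-3/5·34.120595+1/4·(-126.506053)≈-52.098870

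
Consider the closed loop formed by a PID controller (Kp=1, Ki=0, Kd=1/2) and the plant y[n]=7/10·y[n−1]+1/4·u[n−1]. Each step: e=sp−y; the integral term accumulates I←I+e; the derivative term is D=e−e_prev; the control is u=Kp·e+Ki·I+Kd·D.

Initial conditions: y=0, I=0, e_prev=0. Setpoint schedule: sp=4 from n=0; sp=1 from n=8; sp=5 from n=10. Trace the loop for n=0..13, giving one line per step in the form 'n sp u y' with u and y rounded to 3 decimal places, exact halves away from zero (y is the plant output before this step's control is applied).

0 4 6.000 0.000
1 4 1.750 1.500
2 4 2.519 1.488
3 4 2.237 1.671
4 4 2.242 1.729
5 4 2.208 1.771
6 4 2.198 1.792
7 4 2.190 1.804
8 1 -2.313 1.810
9 1 0.872 0.689
10 5 6.294 0.700
11 5 2.255 2.064
12 5 3.020 2.008
13 5 2.763 2.161

(exact arithmetic carried between steps; '≈' marks a value shown rounded to 6 d.p. or computed from one; I and e_prev carry over from the previous line; the table rounds u and y to 3 d.p., halves away from zero)
n=0: y=0, sp=4, e=sp−y=4; I=4, D=e−e_prev=4; u=1·4+0·4+1/2·4=6; next y=7/10·0+1/4·6=1.5
n=1: y=1.5, sp=4, e=sp−y=2.5; I=6.5, D=e−e_prev=-1.5; u=1·2.5+0·6.5+1/2·(-1.5)=1.75; next y=7/10·1.5+1/4·1.75=1.4875
n=2: y=1.4875, sp=4, e=sp−y=2.5125; I=9.0125, D=e−e_prev=0.0125; u=1·2.5125+0·9.0125+1/2·0.0125=2.51875; next y=7/10·1.4875+1/4·2.51875≈1.670938
n=3: y≈1.670938, sp=4, e=sp−y≈2.329063; I≈11.341563, D=e−e_prev≈-0.183438; u=1·2.329063+0·11.341563+1/2·(-0.183438)≈2.237344; next y=7/10·1.670938+1/4·2.237344≈1.728992
n=4: y≈1.728992, sp=4, e=sp−y≈2.271008; I≈13.612570, D=e−e_prev≈-0.058055; u=1·2.271008+0·13.612570+1/2·(-0.058055)≈2.241980; next y=7/10·1.728992+1/4·2.241980≈1.770790
n=5: y≈1.770790, sp=4, e=sp−y≈2.229210; I≈15.841781, D=e−e_prev≈-0.041797; u=1·2.229210+0·15.841781+1/2·(-0.041797)≈2.208312; next y=7/10·1.770790+1/4·2.208312≈1.791631
n=6: y≈1.791631, sp=4, e=sp−y≈2.208369; I≈18.050150, D=e−e_prev≈-0.020841; u=1·2.208369+0·18.050150+1/2·(-0.020841)≈2.197949; next y=7/10·1.791631+1/4·2.197949≈1.803629
n=7: y≈1.803629, sp=4, e=sp−y≈2.196371; I≈20.246521, D=e−e_prev≈-0.011998; u=1·2.196371+0·20.246521+1/2·(-0.011998)≈2.190372; next y=7/10·1.803629+1/4·2.190372≈1.810133
n=8: y≈1.810133, sp=1, e=sp−y≈-0.810133; I≈19.436388, D=e−e_prev≈-3.006504; u=1·(-0.810133)+0·19.436388+1/2·(-3.006504)≈-2.313385; next y=7/10·1.810133+1/4·(-2.313385)≈0.688747
n=9: y≈0.688747, sp=1, e=sp−y≈0.311253; I≈19.747641, D=e−e_prev≈1.121386; u=1·0.311253+0·19.747641+1/2·1.121386≈0.871946; next y=7/10·0.688747+1/4·0.871946≈0.700109
n=10: y≈0.700109, sp=5, e=sp−y≈4.299891; I≈24.047532, D=e−e_prev≈3.988637; u=1·4.299891+0·24.047532+1/2·3.988637≈6.294209; next y=7/10·0.700109+1/4·6.294209≈2.063629
n=11: y≈2.063629, sp=5, e=sp−y≈2.936371; I≈26.983903, D=e−e_prev≈-1.363520; u=1·2.936371+0·26.983903+1/2·(-1.363520)≈2.254611; next y=7/10·2.063629+1/4·2.254611≈2.008193
n=12: y≈2.008193, sp=5, e=sp−y≈2.991807; I≈29.975710, D=e−e_prev≈0.055436; u=1·2.991807+0·29.975710+1/2·0.055436≈3.019525; next y=7/10·2.008193+1/4·3.019525≈2.160616
n=13: y≈2.160616, sp=5, e=sp−y≈2.839384; I≈32.815094, D=e−e_prev≈-0.152423; u=1·2.839384+0·32.815094+1/2·(-0.152423)≈2.763172; next y=7/10·2.160616+1/4·2.763172≈2.203224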